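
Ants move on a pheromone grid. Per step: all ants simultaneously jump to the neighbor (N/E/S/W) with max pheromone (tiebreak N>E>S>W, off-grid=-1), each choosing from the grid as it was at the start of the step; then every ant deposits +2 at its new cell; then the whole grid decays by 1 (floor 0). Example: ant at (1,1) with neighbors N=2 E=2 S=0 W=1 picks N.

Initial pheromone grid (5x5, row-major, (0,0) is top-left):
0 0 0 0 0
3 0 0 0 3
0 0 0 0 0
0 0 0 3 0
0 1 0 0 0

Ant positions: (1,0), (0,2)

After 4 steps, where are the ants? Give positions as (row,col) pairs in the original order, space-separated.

Step 1: ant0:(1,0)->N->(0,0) | ant1:(0,2)->E->(0,3)
  grid max=2 at (1,0)
Step 2: ant0:(0,0)->S->(1,0) | ant1:(0,3)->E->(0,4)
  grid max=3 at (1,0)
Step 3: ant0:(1,0)->N->(0,0) | ant1:(0,4)->S->(1,4)
  grid max=2 at (1,0)
Step 4: ant0:(0,0)->S->(1,0) | ant1:(1,4)->N->(0,4)
  grid max=3 at (1,0)

(1,0) (0,4)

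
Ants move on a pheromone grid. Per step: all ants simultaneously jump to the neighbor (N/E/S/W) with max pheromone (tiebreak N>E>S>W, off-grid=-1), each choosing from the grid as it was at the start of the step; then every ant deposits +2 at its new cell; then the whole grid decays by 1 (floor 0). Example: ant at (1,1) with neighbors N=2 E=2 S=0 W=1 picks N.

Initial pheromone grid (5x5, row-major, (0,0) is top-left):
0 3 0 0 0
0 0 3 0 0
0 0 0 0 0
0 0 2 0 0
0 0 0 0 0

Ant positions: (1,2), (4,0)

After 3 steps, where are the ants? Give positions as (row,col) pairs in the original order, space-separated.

Step 1: ant0:(1,2)->N->(0,2) | ant1:(4,0)->N->(3,0)
  grid max=2 at (0,1)
Step 2: ant0:(0,2)->S->(1,2) | ant1:(3,0)->N->(2,0)
  grid max=3 at (1,2)
Step 3: ant0:(1,2)->N->(0,2) | ant1:(2,0)->N->(1,0)
  grid max=2 at (1,2)

(0,2) (1,0)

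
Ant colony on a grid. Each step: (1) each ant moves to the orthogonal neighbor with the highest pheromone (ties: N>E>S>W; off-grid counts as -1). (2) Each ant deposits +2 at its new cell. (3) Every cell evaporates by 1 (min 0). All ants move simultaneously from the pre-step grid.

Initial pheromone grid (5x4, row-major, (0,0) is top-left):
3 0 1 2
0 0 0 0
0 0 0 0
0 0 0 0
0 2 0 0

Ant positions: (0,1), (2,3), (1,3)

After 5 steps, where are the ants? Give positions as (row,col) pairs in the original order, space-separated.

Step 1: ant0:(0,1)->W->(0,0) | ant1:(2,3)->N->(1,3) | ant2:(1,3)->N->(0,3)
  grid max=4 at (0,0)
Step 2: ant0:(0,0)->E->(0,1) | ant1:(1,3)->N->(0,3) | ant2:(0,3)->S->(1,3)
  grid max=4 at (0,3)
Step 3: ant0:(0,1)->W->(0,0) | ant1:(0,3)->S->(1,3) | ant2:(1,3)->N->(0,3)
  grid max=5 at (0,3)
Step 4: ant0:(0,0)->E->(0,1) | ant1:(1,3)->N->(0,3) | ant2:(0,3)->S->(1,3)
  grid max=6 at (0,3)
Step 5: ant0:(0,1)->W->(0,0) | ant1:(0,3)->S->(1,3) | ant2:(1,3)->N->(0,3)
  grid max=7 at (0,3)

(0,0) (1,3) (0,3)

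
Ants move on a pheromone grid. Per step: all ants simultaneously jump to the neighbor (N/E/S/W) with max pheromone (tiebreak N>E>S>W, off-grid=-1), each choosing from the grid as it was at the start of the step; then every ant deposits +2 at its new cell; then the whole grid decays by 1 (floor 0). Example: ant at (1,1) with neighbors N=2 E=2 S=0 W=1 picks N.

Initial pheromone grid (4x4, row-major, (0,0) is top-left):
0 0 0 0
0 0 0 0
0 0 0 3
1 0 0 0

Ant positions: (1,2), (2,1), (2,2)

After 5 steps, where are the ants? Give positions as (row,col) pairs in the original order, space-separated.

Step 1: ant0:(1,2)->N->(0,2) | ant1:(2,1)->N->(1,1) | ant2:(2,2)->E->(2,3)
  grid max=4 at (2,3)
Step 2: ant0:(0,2)->E->(0,3) | ant1:(1,1)->N->(0,1) | ant2:(2,3)->N->(1,3)
  grid max=3 at (2,3)
Step 3: ant0:(0,3)->S->(1,3) | ant1:(0,1)->E->(0,2) | ant2:(1,3)->S->(2,3)
  grid max=4 at (2,3)
Step 4: ant0:(1,3)->S->(2,3) | ant1:(0,2)->E->(0,3) | ant2:(2,3)->N->(1,3)
  grid max=5 at (2,3)
Step 5: ant0:(2,3)->N->(1,3) | ant1:(0,3)->S->(1,3) | ant2:(1,3)->S->(2,3)
  grid max=6 at (1,3)

(1,3) (1,3) (2,3)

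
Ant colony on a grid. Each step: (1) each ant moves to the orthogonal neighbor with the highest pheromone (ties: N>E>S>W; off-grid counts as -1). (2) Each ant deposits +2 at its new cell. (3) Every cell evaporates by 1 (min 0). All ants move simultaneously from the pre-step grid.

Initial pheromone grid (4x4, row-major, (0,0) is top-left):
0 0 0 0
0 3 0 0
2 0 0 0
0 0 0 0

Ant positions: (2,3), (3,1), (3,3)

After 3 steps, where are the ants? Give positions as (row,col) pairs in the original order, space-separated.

Step 1: ant0:(2,3)->N->(1,3) | ant1:(3,1)->N->(2,1) | ant2:(3,3)->N->(2,3)
  grid max=2 at (1,1)
Step 2: ant0:(1,3)->S->(2,3) | ant1:(2,1)->N->(1,1) | ant2:(2,3)->N->(1,3)
  grid max=3 at (1,1)
Step 3: ant0:(2,3)->N->(1,3) | ant1:(1,1)->N->(0,1) | ant2:(1,3)->S->(2,3)
  grid max=3 at (1,3)

(1,3) (0,1) (2,3)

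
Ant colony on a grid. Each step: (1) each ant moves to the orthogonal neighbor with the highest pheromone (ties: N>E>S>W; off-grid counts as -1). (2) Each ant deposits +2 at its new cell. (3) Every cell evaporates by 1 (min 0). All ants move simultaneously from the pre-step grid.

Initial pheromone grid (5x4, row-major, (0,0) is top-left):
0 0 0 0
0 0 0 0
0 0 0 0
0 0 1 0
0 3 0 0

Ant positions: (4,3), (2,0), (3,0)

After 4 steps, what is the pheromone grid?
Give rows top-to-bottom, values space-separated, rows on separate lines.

After step 1: ants at (3,3),(1,0),(2,0)
  0 0 0 0
  1 0 0 0
  1 0 0 0
  0 0 0 1
  0 2 0 0
After step 2: ants at (2,3),(2,0),(1,0)
  0 0 0 0
  2 0 0 0
  2 0 0 1
  0 0 0 0
  0 1 0 0
After step 3: ants at (1,3),(1,0),(2,0)
  0 0 0 0
  3 0 0 1
  3 0 0 0
  0 0 0 0
  0 0 0 0
After step 4: ants at (0,3),(2,0),(1,0)
  0 0 0 1
  4 0 0 0
  4 0 0 0
  0 0 0 0
  0 0 0 0

0 0 0 1
4 0 0 0
4 0 0 0
0 0 0 0
0 0 0 0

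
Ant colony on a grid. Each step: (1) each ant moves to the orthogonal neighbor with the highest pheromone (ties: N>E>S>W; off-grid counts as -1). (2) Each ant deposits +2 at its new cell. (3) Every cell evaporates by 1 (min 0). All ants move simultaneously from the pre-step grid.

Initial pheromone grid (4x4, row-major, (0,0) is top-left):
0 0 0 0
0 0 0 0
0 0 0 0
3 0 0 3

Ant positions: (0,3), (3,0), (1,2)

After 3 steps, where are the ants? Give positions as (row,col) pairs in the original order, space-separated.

Step 1: ant0:(0,3)->S->(1,3) | ant1:(3,0)->N->(2,0) | ant2:(1,2)->N->(0,2)
  grid max=2 at (3,0)
Step 2: ant0:(1,3)->N->(0,3) | ant1:(2,0)->S->(3,0) | ant2:(0,2)->E->(0,3)
  grid max=3 at (0,3)
Step 3: ant0:(0,3)->S->(1,3) | ant1:(3,0)->N->(2,0) | ant2:(0,3)->S->(1,3)
  grid max=3 at (1,3)

(1,3) (2,0) (1,3)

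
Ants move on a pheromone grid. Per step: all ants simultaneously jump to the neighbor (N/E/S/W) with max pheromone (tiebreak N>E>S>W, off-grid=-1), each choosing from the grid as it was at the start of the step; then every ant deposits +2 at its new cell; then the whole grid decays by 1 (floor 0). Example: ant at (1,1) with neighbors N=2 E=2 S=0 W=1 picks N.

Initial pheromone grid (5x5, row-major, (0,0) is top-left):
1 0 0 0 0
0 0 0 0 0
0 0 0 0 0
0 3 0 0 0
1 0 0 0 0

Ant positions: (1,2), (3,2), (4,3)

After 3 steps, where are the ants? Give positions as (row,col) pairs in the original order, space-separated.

Step 1: ant0:(1,2)->N->(0,2) | ant1:(3,2)->W->(3,1) | ant2:(4,3)->N->(3,3)
  grid max=4 at (3,1)
Step 2: ant0:(0,2)->E->(0,3) | ant1:(3,1)->N->(2,1) | ant2:(3,3)->N->(2,3)
  grid max=3 at (3,1)
Step 3: ant0:(0,3)->E->(0,4) | ant1:(2,1)->S->(3,1) | ant2:(2,3)->N->(1,3)
  grid max=4 at (3,1)

(0,4) (3,1) (1,3)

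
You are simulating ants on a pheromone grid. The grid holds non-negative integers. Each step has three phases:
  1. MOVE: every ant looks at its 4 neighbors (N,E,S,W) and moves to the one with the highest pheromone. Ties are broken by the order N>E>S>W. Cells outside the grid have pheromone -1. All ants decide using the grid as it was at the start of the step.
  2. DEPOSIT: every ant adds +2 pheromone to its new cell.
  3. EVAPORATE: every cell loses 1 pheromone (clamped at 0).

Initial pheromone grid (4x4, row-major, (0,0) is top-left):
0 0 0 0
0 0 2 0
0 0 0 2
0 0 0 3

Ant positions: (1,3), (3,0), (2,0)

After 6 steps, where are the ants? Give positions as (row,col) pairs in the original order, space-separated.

Step 1: ant0:(1,3)->S->(2,3) | ant1:(3,0)->N->(2,0) | ant2:(2,0)->N->(1,0)
  grid max=3 at (2,3)
Step 2: ant0:(2,3)->S->(3,3) | ant1:(2,0)->N->(1,0) | ant2:(1,0)->S->(2,0)
  grid max=3 at (3,3)
Step 3: ant0:(3,3)->N->(2,3) | ant1:(1,0)->S->(2,0) | ant2:(2,0)->N->(1,0)
  grid max=3 at (1,0)
Step 4: ant0:(2,3)->S->(3,3) | ant1:(2,0)->N->(1,0) | ant2:(1,0)->S->(2,0)
  grid max=4 at (1,0)
Step 5: ant0:(3,3)->N->(2,3) | ant1:(1,0)->S->(2,0) | ant2:(2,0)->N->(1,0)
  grid max=5 at (1,0)
Step 6: ant0:(2,3)->S->(3,3) | ant1:(2,0)->N->(1,0) | ant2:(1,0)->S->(2,0)
  grid max=6 at (1,0)

(3,3) (1,0) (2,0)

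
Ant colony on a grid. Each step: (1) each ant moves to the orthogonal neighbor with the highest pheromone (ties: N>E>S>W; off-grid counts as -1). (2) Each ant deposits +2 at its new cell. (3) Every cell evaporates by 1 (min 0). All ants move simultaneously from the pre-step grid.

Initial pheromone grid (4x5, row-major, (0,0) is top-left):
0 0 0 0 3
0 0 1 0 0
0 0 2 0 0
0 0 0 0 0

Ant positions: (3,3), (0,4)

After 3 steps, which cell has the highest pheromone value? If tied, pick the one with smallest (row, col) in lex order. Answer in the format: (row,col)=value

Step 1: ant0:(3,3)->N->(2,3) | ant1:(0,4)->S->(1,4)
  grid max=2 at (0,4)
Step 2: ant0:(2,3)->W->(2,2) | ant1:(1,4)->N->(0,4)
  grid max=3 at (0,4)
Step 3: ant0:(2,2)->N->(1,2) | ant1:(0,4)->S->(1,4)
  grid max=2 at (0,4)
Final grid:
  0 0 0 0 2
  0 0 1 0 1
  0 0 1 0 0
  0 0 0 0 0
Max pheromone 2 at (0,4)

Answer: (0,4)=2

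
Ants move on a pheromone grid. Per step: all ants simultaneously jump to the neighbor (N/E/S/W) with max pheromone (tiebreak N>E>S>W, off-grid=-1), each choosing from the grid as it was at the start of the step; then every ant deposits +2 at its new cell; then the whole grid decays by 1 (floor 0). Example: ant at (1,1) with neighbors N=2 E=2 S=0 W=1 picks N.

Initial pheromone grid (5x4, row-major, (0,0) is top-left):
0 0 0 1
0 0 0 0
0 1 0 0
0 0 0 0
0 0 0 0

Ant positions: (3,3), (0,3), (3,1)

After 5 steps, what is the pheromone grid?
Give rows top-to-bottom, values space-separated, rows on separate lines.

After step 1: ants at (2,3),(1,3),(2,1)
  0 0 0 0
  0 0 0 1
  0 2 0 1
  0 0 0 0
  0 0 0 0
After step 2: ants at (1,3),(2,3),(1,1)
  0 0 0 0
  0 1 0 2
  0 1 0 2
  0 0 0 0
  0 0 0 0
After step 3: ants at (2,3),(1,3),(2,1)
  0 0 0 0
  0 0 0 3
  0 2 0 3
  0 0 0 0
  0 0 0 0
After step 4: ants at (1,3),(2,3),(1,1)
  0 0 0 0
  0 1 0 4
  0 1 0 4
  0 0 0 0
  0 0 0 0
After step 5: ants at (2,3),(1,3),(2,1)
  0 0 0 0
  0 0 0 5
  0 2 0 5
  0 0 0 0
  0 0 0 0

0 0 0 0
0 0 0 5
0 2 0 5
0 0 0 0
0 0 0 0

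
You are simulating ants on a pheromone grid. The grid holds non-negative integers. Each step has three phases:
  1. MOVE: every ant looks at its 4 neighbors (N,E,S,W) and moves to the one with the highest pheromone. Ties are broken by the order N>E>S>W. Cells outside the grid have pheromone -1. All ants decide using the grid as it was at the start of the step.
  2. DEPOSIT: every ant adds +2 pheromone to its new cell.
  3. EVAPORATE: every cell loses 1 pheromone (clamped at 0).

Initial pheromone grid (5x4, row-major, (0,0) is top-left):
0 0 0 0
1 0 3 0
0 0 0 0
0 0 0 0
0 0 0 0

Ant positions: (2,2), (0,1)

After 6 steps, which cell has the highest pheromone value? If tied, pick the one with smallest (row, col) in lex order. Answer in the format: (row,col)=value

Answer: (1,2)=9

Derivation:
Step 1: ant0:(2,2)->N->(1,2) | ant1:(0,1)->E->(0,2)
  grid max=4 at (1,2)
Step 2: ant0:(1,2)->N->(0,2) | ant1:(0,2)->S->(1,2)
  grid max=5 at (1,2)
Step 3: ant0:(0,2)->S->(1,2) | ant1:(1,2)->N->(0,2)
  grid max=6 at (1,2)
Step 4: ant0:(1,2)->N->(0,2) | ant1:(0,2)->S->(1,2)
  grid max=7 at (1,2)
Step 5: ant0:(0,2)->S->(1,2) | ant1:(1,2)->N->(0,2)
  grid max=8 at (1,2)
Step 6: ant0:(1,2)->N->(0,2) | ant1:(0,2)->S->(1,2)
  grid max=9 at (1,2)
Final grid:
  0 0 6 0
  0 0 9 0
  0 0 0 0
  0 0 0 0
  0 0 0 0
Max pheromone 9 at (1,2)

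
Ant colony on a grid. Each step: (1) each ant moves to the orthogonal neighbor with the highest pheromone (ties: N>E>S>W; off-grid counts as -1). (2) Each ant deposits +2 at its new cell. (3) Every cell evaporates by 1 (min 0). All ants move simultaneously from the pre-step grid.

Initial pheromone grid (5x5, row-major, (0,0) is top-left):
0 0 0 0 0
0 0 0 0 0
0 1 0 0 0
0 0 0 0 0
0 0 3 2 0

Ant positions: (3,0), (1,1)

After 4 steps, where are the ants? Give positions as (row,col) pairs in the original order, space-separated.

Step 1: ant0:(3,0)->N->(2,0) | ant1:(1,1)->S->(2,1)
  grid max=2 at (2,1)
Step 2: ant0:(2,0)->E->(2,1) | ant1:(2,1)->W->(2,0)
  grid max=3 at (2,1)
Step 3: ant0:(2,1)->W->(2,0) | ant1:(2,0)->E->(2,1)
  grid max=4 at (2,1)
Step 4: ant0:(2,0)->E->(2,1) | ant1:(2,1)->W->(2,0)
  grid max=5 at (2,1)

(2,1) (2,0)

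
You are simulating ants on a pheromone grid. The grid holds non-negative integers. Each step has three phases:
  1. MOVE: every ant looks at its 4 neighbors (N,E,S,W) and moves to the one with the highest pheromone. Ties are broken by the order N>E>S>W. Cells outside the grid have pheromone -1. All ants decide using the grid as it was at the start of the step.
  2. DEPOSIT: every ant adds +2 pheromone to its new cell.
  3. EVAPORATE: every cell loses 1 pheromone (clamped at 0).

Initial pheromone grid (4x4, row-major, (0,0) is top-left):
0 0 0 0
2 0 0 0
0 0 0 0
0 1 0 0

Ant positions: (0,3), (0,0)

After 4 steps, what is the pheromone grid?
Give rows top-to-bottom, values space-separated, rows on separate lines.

After step 1: ants at (1,3),(1,0)
  0 0 0 0
  3 0 0 1
  0 0 0 0
  0 0 0 0
After step 2: ants at (0,3),(0,0)
  1 0 0 1
  2 0 0 0
  0 0 0 0
  0 0 0 0
After step 3: ants at (1,3),(1,0)
  0 0 0 0
  3 0 0 1
  0 0 0 0
  0 0 0 0
After step 4: ants at (0,3),(0,0)
  1 0 0 1
  2 0 0 0
  0 0 0 0
  0 0 0 0

1 0 0 1
2 0 0 0
0 0 0 0
0 0 0 0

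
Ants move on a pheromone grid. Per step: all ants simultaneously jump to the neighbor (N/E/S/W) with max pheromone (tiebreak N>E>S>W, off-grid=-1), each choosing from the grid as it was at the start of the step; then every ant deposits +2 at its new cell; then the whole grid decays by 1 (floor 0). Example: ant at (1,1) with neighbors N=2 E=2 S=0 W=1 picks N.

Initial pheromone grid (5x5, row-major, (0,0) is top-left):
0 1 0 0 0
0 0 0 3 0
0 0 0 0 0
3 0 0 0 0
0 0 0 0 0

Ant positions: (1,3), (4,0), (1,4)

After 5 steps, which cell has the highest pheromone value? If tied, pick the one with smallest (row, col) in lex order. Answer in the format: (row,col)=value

Step 1: ant0:(1,3)->N->(0,3) | ant1:(4,0)->N->(3,0) | ant2:(1,4)->W->(1,3)
  grid max=4 at (1,3)
Step 2: ant0:(0,3)->S->(1,3) | ant1:(3,0)->N->(2,0) | ant2:(1,3)->N->(0,3)
  grid max=5 at (1,3)
Step 3: ant0:(1,3)->N->(0,3) | ant1:(2,0)->S->(3,0) | ant2:(0,3)->S->(1,3)
  grid max=6 at (1,3)
Step 4: ant0:(0,3)->S->(1,3) | ant1:(3,0)->N->(2,0) | ant2:(1,3)->N->(0,3)
  grid max=7 at (1,3)
Step 5: ant0:(1,3)->N->(0,3) | ant1:(2,0)->S->(3,0) | ant2:(0,3)->S->(1,3)
  grid max=8 at (1,3)
Final grid:
  0 0 0 5 0
  0 0 0 8 0
  0 0 0 0 0
  4 0 0 0 0
  0 0 0 0 0
Max pheromone 8 at (1,3)

Answer: (1,3)=8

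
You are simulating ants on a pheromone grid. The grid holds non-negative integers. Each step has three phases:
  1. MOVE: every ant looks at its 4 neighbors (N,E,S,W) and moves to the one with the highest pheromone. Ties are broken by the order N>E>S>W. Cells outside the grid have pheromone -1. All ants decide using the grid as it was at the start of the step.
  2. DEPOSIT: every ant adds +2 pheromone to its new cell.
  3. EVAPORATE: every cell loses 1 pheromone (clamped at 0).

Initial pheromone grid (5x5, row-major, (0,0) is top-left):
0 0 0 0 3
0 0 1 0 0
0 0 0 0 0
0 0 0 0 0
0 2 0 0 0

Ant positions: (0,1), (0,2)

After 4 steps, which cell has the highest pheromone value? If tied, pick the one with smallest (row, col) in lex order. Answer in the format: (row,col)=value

Answer: (1,2)=5

Derivation:
Step 1: ant0:(0,1)->E->(0,2) | ant1:(0,2)->S->(1,2)
  grid max=2 at (0,4)
Step 2: ant0:(0,2)->S->(1,2) | ant1:(1,2)->N->(0,2)
  grid max=3 at (1,2)
Step 3: ant0:(1,2)->N->(0,2) | ant1:(0,2)->S->(1,2)
  grid max=4 at (1,2)
Step 4: ant0:(0,2)->S->(1,2) | ant1:(1,2)->N->(0,2)
  grid max=5 at (1,2)
Final grid:
  0 0 4 0 0
  0 0 5 0 0
  0 0 0 0 0
  0 0 0 0 0
  0 0 0 0 0
Max pheromone 5 at (1,2)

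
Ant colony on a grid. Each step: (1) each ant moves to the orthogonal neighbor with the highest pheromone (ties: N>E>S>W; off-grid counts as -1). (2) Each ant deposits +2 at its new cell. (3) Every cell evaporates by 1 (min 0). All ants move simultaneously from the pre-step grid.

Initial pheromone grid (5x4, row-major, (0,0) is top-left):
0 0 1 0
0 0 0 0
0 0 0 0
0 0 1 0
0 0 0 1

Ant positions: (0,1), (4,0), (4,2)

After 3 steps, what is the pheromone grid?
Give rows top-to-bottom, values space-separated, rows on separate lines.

After step 1: ants at (0,2),(3,0),(3,2)
  0 0 2 0
  0 0 0 0
  0 0 0 0
  1 0 2 0
  0 0 0 0
After step 2: ants at (0,3),(2,0),(2,2)
  0 0 1 1
  0 0 0 0
  1 0 1 0
  0 0 1 0
  0 0 0 0
After step 3: ants at (0,2),(1,0),(3,2)
  0 0 2 0
  1 0 0 0
  0 0 0 0
  0 0 2 0
  0 0 0 0

0 0 2 0
1 0 0 0
0 0 0 0
0 0 2 0
0 0 0 0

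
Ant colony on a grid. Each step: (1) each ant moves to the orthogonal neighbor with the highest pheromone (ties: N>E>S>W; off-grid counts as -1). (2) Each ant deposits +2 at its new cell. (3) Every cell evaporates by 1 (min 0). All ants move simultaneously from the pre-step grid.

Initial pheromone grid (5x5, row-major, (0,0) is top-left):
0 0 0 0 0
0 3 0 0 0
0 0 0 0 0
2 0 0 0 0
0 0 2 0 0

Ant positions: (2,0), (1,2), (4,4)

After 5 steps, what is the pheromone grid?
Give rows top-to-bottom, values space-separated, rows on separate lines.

After step 1: ants at (3,0),(1,1),(3,4)
  0 0 0 0 0
  0 4 0 0 0
  0 0 0 0 0
  3 0 0 0 1
  0 0 1 0 0
After step 2: ants at (2,0),(0,1),(2,4)
  0 1 0 0 0
  0 3 0 0 0
  1 0 0 0 1
  2 0 0 0 0
  0 0 0 0 0
After step 3: ants at (3,0),(1,1),(1,4)
  0 0 0 0 0
  0 4 0 0 1
  0 0 0 0 0
  3 0 0 0 0
  0 0 0 0 0
After step 4: ants at (2,0),(0,1),(0,4)
  0 1 0 0 1
  0 3 0 0 0
  1 0 0 0 0
  2 0 0 0 0
  0 0 0 0 0
After step 5: ants at (3,0),(1,1),(1,4)
  0 0 0 0 0
  0 4 0 0 1
  0 0 0 0 0
  3 0 0 0 0
  0 0 0 0 0

0 0 0 0 0
0 4 0 0 1
0 0 0 0 0
3 0 0 0 0
0 0 0 0 0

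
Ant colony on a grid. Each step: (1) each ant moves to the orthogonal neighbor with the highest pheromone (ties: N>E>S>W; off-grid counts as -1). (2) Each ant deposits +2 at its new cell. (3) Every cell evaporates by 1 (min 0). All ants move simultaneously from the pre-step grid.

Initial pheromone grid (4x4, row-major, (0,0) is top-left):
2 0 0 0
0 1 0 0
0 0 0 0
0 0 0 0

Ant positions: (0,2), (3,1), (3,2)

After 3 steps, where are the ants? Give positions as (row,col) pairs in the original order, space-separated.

Step 1: ant0:(0,2)->E->(0,3) | ant1:(3,1)->N->(2,1) | ant2:(3,2)->N->(2,2)
  grid max=1 at (0,0)
Step 2: ant0:(0,3)->S->(1,3) | ant1:(2,1)->E->(2,2) | ant2:(2,2)->W->(2,1)
  grid max=2 at (2,1)
Step 3: ant0:(1,3)->N->(0,3) | ant1:(2,2)->W->(2,1) | ant2:(2,1)->E->(2,2)
  grid max=3 at (2,1)

(0,3) (2,1) (2,2)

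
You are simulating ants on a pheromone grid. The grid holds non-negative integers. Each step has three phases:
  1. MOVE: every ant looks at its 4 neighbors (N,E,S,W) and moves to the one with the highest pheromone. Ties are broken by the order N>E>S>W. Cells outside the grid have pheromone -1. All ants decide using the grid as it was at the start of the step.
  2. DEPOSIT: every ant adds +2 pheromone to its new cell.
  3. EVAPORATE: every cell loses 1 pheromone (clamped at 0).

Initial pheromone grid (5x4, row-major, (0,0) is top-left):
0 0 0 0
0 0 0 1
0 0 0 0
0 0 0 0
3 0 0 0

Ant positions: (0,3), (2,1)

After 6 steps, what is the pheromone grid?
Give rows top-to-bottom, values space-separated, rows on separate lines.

After step 1: ants at (1,3),(1,1)
  0 0 0 0
  0 1 0 2
  0 0 0 0
  0 0 0 0
  2 0 0 0
After step 2: ants at (0,3),(0,1)
  0 1 0 1
  0 0 0 1
  0 0 0 0
  0 0 0 0
  1 0 0 0
After step 3: ants at (1,3),(0,2)
  0 0 1 0
  0 0 0 2
  0 0 0 0
  0 0 0 0
  0 0 0 0
After step 4: ants at (0,3),(0,3)
  0 0 0 3
  0 0 0 1
  0 0 0 0
  0 0 0 0
  0 0 0 0
After step 5: ants at (1,3),(1,3)
  0 0 0 2
  0 0 0 4
  0 0 0 0
  0 0 0 0
  0 0 0 0
After step 6: ants at (0,3),(0,3)
  0 0 0 5
  0 0 0 3
  0 0 0 0
  0 0 0 0
  0 0 0 0

0 0 0 5
0 0 0 3
0 0 0 0
0 0 0 0
0 0 0 0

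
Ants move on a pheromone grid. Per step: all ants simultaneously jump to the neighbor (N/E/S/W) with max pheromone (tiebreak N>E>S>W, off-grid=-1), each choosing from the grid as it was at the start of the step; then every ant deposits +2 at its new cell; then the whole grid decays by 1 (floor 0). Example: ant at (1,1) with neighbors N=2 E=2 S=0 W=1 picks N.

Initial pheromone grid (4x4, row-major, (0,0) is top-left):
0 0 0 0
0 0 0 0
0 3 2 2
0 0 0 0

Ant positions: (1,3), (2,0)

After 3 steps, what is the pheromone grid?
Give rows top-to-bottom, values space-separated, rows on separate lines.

After step 1: ants at (2,3),(2,1)
  0 0 0 0
  0 0 0 0
  0 4 1 3
  0 0 0 0
After step 2: ants at (2,2),(2,2)
  0 0 0 0
  0 0 0 0
  0 3 4 2
  0 0 0 0
After step 3: ants at (2,1),(2,1)
  0 0 0 0
  0 0 0 0
  0 6 3 1
  0 0 0 0

0 0 0 0
0 0 0 0
0 6 3 1
0 0 0 0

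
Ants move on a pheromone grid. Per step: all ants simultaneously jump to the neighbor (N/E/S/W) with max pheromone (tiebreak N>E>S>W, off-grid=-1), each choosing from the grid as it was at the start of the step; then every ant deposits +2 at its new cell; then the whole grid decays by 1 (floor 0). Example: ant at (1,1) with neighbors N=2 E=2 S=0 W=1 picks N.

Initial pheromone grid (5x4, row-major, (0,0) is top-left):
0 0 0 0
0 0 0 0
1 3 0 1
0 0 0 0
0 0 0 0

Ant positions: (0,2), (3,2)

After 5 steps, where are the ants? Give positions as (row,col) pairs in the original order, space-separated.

Step 1: ant0:(0,2)->E->(0,3) | ant1:(3,2)->N->(2,2)
  grid max=2 at (2,1)
Step 2: ant0:(0,3)->S->(1,3) | ant1:(2,2)->W->(2,1)
  grid max=3 at (2,1)
Step 3: ant0:(1,3)->N->(0,3) | ant1:(2,1)->N->(1,1)
  grid max=2 at (2,1)
Step 4: ant0:(0,3)->S->(1,3) | ant1:(1,1)->S->(2,1)
  grid max=3 at (2,1)
Step 5: ant0:(1,3)->N->(0,3) | ant1:(2,1)->N->(1,1)
  grid max=2 at (2,1)

(0,3) (1,1)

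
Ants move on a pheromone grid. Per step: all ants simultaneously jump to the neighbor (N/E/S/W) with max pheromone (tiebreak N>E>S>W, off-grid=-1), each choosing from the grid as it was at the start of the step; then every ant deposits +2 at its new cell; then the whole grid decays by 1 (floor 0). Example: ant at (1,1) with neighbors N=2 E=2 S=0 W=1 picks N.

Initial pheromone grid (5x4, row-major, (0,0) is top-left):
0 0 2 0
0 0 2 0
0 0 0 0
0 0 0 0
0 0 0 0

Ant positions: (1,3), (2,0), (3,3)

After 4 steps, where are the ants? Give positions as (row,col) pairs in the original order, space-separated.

Step 1: ant0:(1,3)->W->(1,2) | ant1:(2,0)->N->(1,0) | ant2:(3,3)->N->(2,3)
  grid max=3 at (1,2)
Step 2: ant0:(1,2)->N->(0,2) | ant1:(1,0)->N->(0,0) | ant2:(2,3)->N->(1,3)
  grid max=2 at (0,2)
Step 3: ant0:(0,2)->S->(1,2) | ant1:(0,0)->E->(0,1) | ant2:(1,3)->W->(1,2)
  grid max=5 at (1,2)
Step 4: ant0:(1,2)->N->(0,2) | ant1:(0,1)->E->(0,2) | ant2:(1,2)->N->(0,2)
  grid max=6 at (0,2)

(0,2) (0,2) (0,2)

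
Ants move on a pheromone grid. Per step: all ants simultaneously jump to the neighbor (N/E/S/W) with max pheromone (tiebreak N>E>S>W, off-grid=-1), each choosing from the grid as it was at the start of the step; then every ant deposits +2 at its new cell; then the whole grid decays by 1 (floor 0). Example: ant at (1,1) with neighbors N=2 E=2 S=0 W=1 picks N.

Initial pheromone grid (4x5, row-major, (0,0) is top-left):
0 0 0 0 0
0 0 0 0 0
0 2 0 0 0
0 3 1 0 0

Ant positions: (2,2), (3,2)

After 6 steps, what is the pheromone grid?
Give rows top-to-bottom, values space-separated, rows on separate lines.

After step 1: ants at (2,1),(3,1)
  0 0 0 0 0
  0 0 0 0 0
  0 3 0 0 0
  0 4 0 0 0
After step 2: ants at (3,1),(2,1)
  0 0 0 0 0
  0 0 0 0 0
  0 4 0 0 0
  0 5 0 0 0
After step 3: ants at (2,1),(3,1)
  0 0 0 0 0
  0 0 0 0 0
  0 5 0 0 0
  0 6 0 0 0
After step 4: ants at (3,1),(2,1)
  0 0 0 0 0
  0 0 0 0 0
  0 6 0 0 0
  0 7 0 0 0
After step 5: ants at (2,1),(3,1)
  0 0 0 0 0
  0 0 0 0 0
  0 7 0 0 0
  0 8 0 0 0
After step 6: ants at (3,1),(2,1)
  0 0 0 0 0
  0 0 0 0 0
  0 8 0 0 0
  0 9 0 0 0

0 0 0 0 0
0 0 0 0 0
0 8 0 0 0
0 9 0 0 0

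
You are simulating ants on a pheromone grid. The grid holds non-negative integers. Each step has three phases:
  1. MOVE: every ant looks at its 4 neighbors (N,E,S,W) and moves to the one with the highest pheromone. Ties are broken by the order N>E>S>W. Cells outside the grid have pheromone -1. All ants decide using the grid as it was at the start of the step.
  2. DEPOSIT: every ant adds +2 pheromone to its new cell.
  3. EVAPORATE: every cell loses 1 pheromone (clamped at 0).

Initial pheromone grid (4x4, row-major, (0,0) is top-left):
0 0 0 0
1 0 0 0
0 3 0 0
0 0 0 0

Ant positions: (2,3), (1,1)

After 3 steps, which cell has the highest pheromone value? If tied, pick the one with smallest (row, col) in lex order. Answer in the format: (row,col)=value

Answer: (2,1)=4

Derivation:
Step 1: ant0:(2,3)->N->(1,3) | ant1:(1,1)->S->(2,1)
  grid max=4 at (2,1)
Step 2: ant0:(1,3)->N->(0,3) | ant1:(2,1)->N->(1,1)
  grid max=3 at (2,1)
Step 3: ant0:(0,3)->S->(1,3) | ant1:(1,1)->S->(2,1)
  grid max=4 at (2,1)
Final grid:
  0 0 0 0
  0 0 0 1
  0 4 0 0
  0 0 0 0
Max pheromone 4 at (2,1)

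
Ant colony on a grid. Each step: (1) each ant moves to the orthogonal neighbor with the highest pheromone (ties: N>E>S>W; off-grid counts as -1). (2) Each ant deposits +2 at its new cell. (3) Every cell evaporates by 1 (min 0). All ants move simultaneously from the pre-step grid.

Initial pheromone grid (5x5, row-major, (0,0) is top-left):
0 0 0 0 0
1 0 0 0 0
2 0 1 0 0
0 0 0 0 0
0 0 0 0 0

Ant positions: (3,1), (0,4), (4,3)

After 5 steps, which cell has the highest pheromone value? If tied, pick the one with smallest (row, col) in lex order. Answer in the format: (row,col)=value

Step 1: ant0:(3,1)->N->(2,1) | ant1:(0,4)->S->(1,4) | ant2:(4,3)->N->(3,3)
  grid max=1 at (1,4)
Step 2: ant0:(2,1)->W->(2,0) | ant1:(1,4)->N->(0,4) | ant2:(3,3)->N->(2,3)
  grid max=2 at (2,0)
Step 3: ant0:(2,0)->N->(1,0) | ant1:(0,4)->S->(1,4) | ant2:(2,3)->N->(1,3)
  grid max=1 at (1,0)
Step 4: ant0:(1,0)->S->(2,0) | ant1:(1,4)->W->(1,3) | ant2:(1,3)->E->(1,4)
  grid max=2 at (1,3)
Step 5: ant0:(2,0)->N->(1,0) | ant1:(1,3)->E->(1,4) | ant2:(1,4)->W->(1,3)
  grid max=3 at (1,3)
Final grid:
  0 0 0 0 0
  1 0 0 3 3
  1 0 0 0 0
  0 0 0 0 0
  0 0 0 0 0
Max pheromone 3 at (1,3)

Answer: (1,3)=3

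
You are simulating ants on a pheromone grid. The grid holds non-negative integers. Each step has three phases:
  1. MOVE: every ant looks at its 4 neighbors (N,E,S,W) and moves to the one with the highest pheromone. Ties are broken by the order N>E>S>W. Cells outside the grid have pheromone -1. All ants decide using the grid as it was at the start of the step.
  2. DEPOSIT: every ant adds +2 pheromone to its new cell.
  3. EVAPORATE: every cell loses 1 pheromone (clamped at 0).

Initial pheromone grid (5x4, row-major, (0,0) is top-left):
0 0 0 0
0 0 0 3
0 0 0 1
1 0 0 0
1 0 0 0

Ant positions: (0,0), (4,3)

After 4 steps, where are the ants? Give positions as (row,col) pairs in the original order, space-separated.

Step 1: ant0:(0,0)->E->(0,1) | ant1:(4,3)->N->(3,3)
  grid max=2 at (1,3)
Step 2: ant0:(0,1)->E->(0,2) | ant1:(3,3)->N->(2,3)
  grid max=1 at (0,2)
Step 3: ant0:(0,2)->E->(0,3) | ant1:(2,3)->N->(1,3)
  grid max=2 at (1,3)
Step 4: ant0:(0,3)->S->(1,3) | ant1:(1,3)->N->(0,3)
  grid max=3 at (1,3)

(1,3) (0,3)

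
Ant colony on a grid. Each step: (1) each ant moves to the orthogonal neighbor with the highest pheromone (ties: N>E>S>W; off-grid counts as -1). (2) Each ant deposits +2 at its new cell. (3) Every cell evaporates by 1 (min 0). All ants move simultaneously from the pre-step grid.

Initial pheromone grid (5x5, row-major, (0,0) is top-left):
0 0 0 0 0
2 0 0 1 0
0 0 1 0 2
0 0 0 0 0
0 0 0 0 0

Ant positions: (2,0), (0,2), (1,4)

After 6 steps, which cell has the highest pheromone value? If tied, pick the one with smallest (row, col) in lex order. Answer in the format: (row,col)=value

Step 1: ant0:(2,0)->N->(1,0) | ant1:(0,2)->E->(0,3) | ant2:(1,4)->S->(2,4)
  grid max=3 at (1,0)
Step 2: ant0:(1,0)->N->(0,0) | ant1:(0,3)->E->(0,4) | ant2:(2,4)->N->(1,4)
  grid max=2 at (1,0)
Step 3: ant0:(0,0)->S->(1,0) | ant1:(0,4)->S->(1,4) | ant2:(1,4)->S->(2,4)
  grid max=3 at (1,0)
Step 4: ant0:(1,0)->N->(0,0) | ant1:(1,4)->S->(2,4) | ant2:(2,4)->N->(1,4)
  grid max=4 at (2,4)
Step 5: ant0:(0,0)->S->(1,0) | ant1:(2,4)->N->(1,4) | ant2:(1,4)->S->(2,4)
  grid max=5 at (2,4)
Step 6: ant0:(1,0)->N->(0,0) | ant1:(1,4)->S->(2,4) | ant2:(2,4)->N->(1,4)
  grid max=6 at (2,4)
Final grid:
  1 0 0 0 0
  2 0 0 0 5
  0 0 0 0 6
  0 0 0 0 0
  0 0 0 0 0
Max pheromone 6 at (2,4)

Answer: (2,4)=6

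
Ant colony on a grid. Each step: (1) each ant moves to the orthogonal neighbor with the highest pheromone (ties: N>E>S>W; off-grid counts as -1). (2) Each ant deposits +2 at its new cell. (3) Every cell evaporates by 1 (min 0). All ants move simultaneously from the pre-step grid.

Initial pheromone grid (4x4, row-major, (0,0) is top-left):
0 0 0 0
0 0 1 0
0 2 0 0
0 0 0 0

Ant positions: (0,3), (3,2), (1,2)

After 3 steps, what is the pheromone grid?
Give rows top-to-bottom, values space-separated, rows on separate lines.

After step 1: ants at (1,3),(2,2),(0,2)
  0 0 1 0
  0 0 0 1
  0 1 1 0
  0 0 0 0
After step 2: ants at (0,3),(2,1),(0,3)
  0 0 0 3
  0 0 0 0
  0 2 0 0
  0 0 0 0
After step 3: ants at (1,3),(1,1),(1,3)
  0 0 0 2
  0 1 0 3
  0 1 0 0
  0 0 0 0

0 0 0 2
0 1 0 3
0 1 0 0
0 0 0 0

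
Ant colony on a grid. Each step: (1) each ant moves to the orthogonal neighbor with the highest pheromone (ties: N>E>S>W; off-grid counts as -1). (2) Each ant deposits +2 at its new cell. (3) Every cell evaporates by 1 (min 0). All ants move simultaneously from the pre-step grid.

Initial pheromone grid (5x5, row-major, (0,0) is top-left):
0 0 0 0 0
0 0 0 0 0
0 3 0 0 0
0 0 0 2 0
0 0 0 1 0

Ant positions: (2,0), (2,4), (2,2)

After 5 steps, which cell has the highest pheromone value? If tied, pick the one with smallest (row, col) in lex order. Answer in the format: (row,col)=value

Step 1: ant0:(2,0)->E->(2,1) | ant1:(2,4)->N->(1,4) | ant2:(2,2)->W->(2,1)
  grid max=6 at (2,1)
Step 2: ant0:(2,1)->N->(1,1) | ant1:(1,4)->N->(0,4) | ant2:(2,1)->N->(1,1)
  grid max=5 at (2,1)
Step 3: ant0:(1,1)->S->(2,1) | ant1:(0,4)->S->(1,4) | ant2:(1,1)->S->(2,1)
  grid max=8 at (2,1)
Step 4: ant0:(2,1)->N->(1,1) | ant1:(1,4)->N->(0,4) | ant2:(2,1)->N->(1,1)
  grid max=7 at (2,1)
Step 5: ant0:(1,1)->S->(2,1) | ant1:(0,4)->S->(1,4) | ant2:(1,1)->S->(2,1)
  grid max=10 at (2,1)
Final grid:
  0 0 0 0 0
  0 4 0 0 1
  0 10 0 0 0
  0 0 0 0 0
  0 0 0 0 0
Max pheromone 10 at (2,1)

Answer: (2,1)=10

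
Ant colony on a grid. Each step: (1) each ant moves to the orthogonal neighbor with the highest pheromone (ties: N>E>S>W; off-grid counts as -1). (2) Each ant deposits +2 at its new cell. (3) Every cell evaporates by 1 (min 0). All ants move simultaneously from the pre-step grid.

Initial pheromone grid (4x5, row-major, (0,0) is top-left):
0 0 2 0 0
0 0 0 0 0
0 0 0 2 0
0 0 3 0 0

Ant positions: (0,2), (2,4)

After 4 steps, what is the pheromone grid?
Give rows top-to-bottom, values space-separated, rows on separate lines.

After step 1: ants at (0,3),(2,3)
  0 0 1 1 0
  0 0 0 0 0
  0 0 0 3 0
  0 0 2 0 0
After step 2: ants at (0,2),(1,3)
  0 0 2 0 0
  0 0 0 1 0
  0 0 0 2 0
  0 0 1 0 0
After step 3: ants at (0,3),(2,3)
  0 0 1 1 0
  0 0 0 0 0
  0 0 0 3 0
  0 0 0 0 0
After step 4: ants at (0,2),(1,3)
  0 0 2 0 0
  0 0 0 1 0
  0 0 0 2 0
  0 0 0 0 0

0 0 2 0 0
0 0 0 1 0
0 0 0 2 0
0 0 0 0 0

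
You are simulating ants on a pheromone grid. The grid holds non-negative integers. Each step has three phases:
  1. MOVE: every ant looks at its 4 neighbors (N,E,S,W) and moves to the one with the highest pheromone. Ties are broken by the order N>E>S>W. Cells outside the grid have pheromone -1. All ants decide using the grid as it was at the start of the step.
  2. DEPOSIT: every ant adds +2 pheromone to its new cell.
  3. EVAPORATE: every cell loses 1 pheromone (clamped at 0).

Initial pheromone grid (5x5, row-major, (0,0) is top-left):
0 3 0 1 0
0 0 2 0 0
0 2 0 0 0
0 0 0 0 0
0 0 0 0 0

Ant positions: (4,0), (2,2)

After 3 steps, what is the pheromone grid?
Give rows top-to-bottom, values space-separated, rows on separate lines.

After step 1: ants at (3,0),(1,2)
  0 2 0 0 0
  0 0 3 0 0
  0 1 0 0 0
  1 0 0 0 0
  0 0 0 0 0
After step 2: ants at (2,0),(0,2)
  0 1 1 0 0
  0 0 2 0 0
  1 0 0 0 0
  0 0 0 0 0
  0 0 0 0 0
After step 3: ants at (1,0),(1,2)
  0 0 0 0 0
  1 0 3 0 0
  0 0 0 0 0
  0 0 0 0 0
  0 0 0 0 0

0 0 0 0 0
1 0 3 0 0
0 0 0 0 0
0 0 0 0 0
0 0 0 0 0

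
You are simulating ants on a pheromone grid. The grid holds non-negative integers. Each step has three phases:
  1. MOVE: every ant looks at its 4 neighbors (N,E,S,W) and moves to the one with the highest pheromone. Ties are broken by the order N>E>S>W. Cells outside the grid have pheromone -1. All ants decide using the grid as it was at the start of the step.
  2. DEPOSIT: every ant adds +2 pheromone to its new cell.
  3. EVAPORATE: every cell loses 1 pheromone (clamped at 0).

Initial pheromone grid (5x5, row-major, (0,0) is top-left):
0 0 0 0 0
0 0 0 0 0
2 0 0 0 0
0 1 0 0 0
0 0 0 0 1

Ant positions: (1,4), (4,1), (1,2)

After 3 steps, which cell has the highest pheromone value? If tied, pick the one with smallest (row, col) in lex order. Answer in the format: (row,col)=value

Answer: (0,4)=3

Derivation:
Step 1: ant0:(1,4)->N->(0,4) | ant1:(4,1)->N->(3,1) | ant2:(1,2)->N->(0,2)
  grid max=2 at (3,1)
Step 2: ant0:(0,4)->S->(1,4) | ant1:(3,1)->N->(2,1) | ant2:(0,2)->E->(0,3)
  grid max=1 at (0,3)
Step 3: ant0:(1,4)->N->(0,4) | ant1:(2,1)->S->(3,1) | ant2:(0,3)->E->(0,4)
  grid max=3 at (0,4)
Final grid:
  0 0 0 0 3
  0 0 0 0 0
  0 0 0 0 0
  0 2 0 0 0
  0 0 0 0 0
Max pheromone 3 at (0,4)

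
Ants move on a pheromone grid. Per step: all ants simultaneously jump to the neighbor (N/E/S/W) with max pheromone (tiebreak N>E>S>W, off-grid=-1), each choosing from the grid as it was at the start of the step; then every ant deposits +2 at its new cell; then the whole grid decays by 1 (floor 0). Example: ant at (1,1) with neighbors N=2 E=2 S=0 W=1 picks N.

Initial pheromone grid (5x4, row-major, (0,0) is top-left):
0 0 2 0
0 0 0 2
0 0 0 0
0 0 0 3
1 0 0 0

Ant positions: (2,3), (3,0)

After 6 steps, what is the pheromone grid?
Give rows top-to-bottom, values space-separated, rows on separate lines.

After step 1: ants at (3,3),(4,0)
  0 0 1 0
  0 0 0 1
  0 0 0 0
  0 0 0 4
  2 0 0 0
After step 2: ants at (2,3),(3,0)
  0 0 0 0
  0 0 0 0
  0 0 0 1
  1 0 0 3
  1 0 0 0
After step 3: ants at (3,3),(4,0)
  0 0 0 0
  0 0 0 0
  0 0 0 0
  0 0 0 4
  2 0 0 0
After step 4: ants at (2,3),(3,0)
  0 0 0 0
  0 0 0 0
  0 0 0 1
  1 0 0 3
  1 0 0 0
After step 5: ants at (3,3),(4,0)
  0 0 0 0
  0 0 0 0
  0 0 0 0
  0 0 0 4
  2 0 0 0
After step 6: ants at (2,3),(3,0)
  0 0 0 0
  0 0 0 0
  0 0 0 1
  1 0 0 3
  1 0 0 0

0 0 0 0
0 0 0 0
0 0 0 1
1 0 0 3
1 0 0 0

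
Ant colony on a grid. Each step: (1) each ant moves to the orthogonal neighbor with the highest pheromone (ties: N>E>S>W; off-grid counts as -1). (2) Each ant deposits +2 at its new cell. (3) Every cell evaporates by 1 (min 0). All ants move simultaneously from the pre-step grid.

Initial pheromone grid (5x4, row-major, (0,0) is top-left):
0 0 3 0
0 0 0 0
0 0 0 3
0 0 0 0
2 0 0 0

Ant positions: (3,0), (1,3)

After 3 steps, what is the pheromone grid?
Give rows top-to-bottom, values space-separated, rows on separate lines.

After step 1: ants at (4,0),(2,3)
  0 0 2 0
  0 0 0 0
  0 0 0 4
  0 0 0 0
  3 0 0 0
After step 2: ants at (3,0),(1,3)
  0 0 1 0
  0 0 0 1
  0 0 0 3
  1 0 0 0
  2 0 0 0
After step 3: ants at (4,0),(2,3)
  0 0 0 0
  0 0 0 0
  0 0 0 4
  0 0 0 0
  3 0 0 0

0 0 0 0
0 0 0 0
0 0 0 4
0 0 0 0
3 0 0 0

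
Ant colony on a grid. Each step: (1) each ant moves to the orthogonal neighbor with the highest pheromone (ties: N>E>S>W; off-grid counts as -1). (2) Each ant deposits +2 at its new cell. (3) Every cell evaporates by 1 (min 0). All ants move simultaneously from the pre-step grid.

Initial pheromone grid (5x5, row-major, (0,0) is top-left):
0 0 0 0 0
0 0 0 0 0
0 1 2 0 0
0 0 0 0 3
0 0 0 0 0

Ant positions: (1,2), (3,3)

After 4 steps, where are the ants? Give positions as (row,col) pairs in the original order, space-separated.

Step 1: ant0:(1,2)->S->(2,2) | ant1:(3,3)->E->(3,4)
  grid max=4 at (3,4)
Step 2: ant0:(2,2)->N->(1,2) | ant1:(3,4)->N->(2,4)
  grid max=3 at (3,4)
Step 3: ant0:(1,2)->S->(2,2) | ant1:(2,4)->S->(3,4)
  grid max=4 at (3,4)
Step 4: ant0:(2,2)->N->(1,2) | ant1:(3,4)->N->(2,4)
  grid max=3 at (3,4)

(1,2) (2,4)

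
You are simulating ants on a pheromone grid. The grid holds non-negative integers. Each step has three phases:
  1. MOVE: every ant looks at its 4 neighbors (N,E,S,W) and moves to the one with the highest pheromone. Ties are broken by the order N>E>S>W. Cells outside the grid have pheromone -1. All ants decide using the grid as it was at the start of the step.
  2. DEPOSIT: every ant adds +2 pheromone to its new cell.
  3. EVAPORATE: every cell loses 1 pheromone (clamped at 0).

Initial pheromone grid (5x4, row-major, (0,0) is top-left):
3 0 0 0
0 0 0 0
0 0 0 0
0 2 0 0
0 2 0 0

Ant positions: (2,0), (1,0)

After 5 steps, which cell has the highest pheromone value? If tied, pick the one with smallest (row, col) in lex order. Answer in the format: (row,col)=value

Step 1: ant0:(2,0)->N->(1,0) | ant1:(1,0)->N->(0,0)
  grid max=4 at (0,0)
Step 2: ant0:(1,0)->N->(0,0) | ant1:(0,0)->S->(1,0)
  grid max=5 at (0,0)
Step 3: ant0:(0,0)->S->(1,0) | ant1:(1,0)->N->(0,0)
  grid max=6 at (0,0)
Step 4: ant0:(1,0)->N->(0,0) | ant1:(0,0)->S->(1,0)
  grid max=7 at (0,0)
Step 5: ant0:(0,0)->S->(1,0) | ant1:(1,0)->N->(0,0)
  grid max=8 at (0,0)
Final grid:
  8 0 0 0
  5 0 0 0
  0 0 0 0
  0 0 0 0
  0 0 0 0
Max pheromone 8 at (0,0)

Answer: (0,0)=8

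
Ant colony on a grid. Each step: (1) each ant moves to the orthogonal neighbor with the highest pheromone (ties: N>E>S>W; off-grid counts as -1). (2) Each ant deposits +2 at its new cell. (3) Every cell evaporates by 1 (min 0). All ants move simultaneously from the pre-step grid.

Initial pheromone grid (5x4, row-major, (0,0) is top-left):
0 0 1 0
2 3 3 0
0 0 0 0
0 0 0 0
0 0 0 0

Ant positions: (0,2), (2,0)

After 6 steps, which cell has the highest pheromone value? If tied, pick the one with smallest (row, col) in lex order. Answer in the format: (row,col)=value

Answer: (1,1)=9

Derivation:
Step 1: ant0:(0,2)->S->(1,2) | ant1:(2,0)->N->(1,0)
  grid max=4 at (1,2)
Step 2: ant0:(1,2)->W->(1,1) | ant1:(1,0)->E->(1,1)
  grid max=5 at (1,1)
Step 3: ant0:(1,1)->E->(1,2) | ant1:(1,1)->E->(1,2)
  grid max=6 at (1,2)
Step 4: ant0:(1,2)->W->(1,1) | ant1:(1,2)->W->(1,1)
  grid max=7 at (1,1)
Step 5: ant0:(1,1)->E->(1,2) | ant1:(1,1)->E->(1,2)
  grid max=8 at (1,2)
Step 6: ant0:(1,2)->W->(1,1) | ant1:(1,2)->W->(1,1)
  grid max=9 at (1,1)
Final grid:
  0 0 0 0
  0 9 7 0
  0 0 0 0
  0 0 0 0
  0 0 0 0
Max pheromone 9 at (1,1)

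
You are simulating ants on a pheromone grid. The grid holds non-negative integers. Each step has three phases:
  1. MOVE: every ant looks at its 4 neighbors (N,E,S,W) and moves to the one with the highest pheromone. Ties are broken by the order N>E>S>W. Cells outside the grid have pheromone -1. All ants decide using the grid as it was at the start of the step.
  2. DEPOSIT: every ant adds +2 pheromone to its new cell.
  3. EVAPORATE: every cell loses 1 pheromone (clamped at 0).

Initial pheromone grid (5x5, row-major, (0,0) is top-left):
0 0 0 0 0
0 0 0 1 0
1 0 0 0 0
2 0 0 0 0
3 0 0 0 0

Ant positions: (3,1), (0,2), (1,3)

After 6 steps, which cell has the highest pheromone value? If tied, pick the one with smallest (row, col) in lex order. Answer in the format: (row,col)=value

Answer: (0,4)=7

Derivation:
Step 1: ant0:(3,1)->W->(3,0) | ant1:(0,2)->E->(0,3) | ant2:(1,3)->N->(0,3)
  grid max=3 at (0,3)
Step 2: ant0:(3,0)->S->(4,0) | ant1:(0,3)->E->(0,4) | ant2:(0,3)->E->(0,4)
  grid max=3 at (0,4)
Step 3: ant0:(4,0)->N->(3,0) | ant1:(0,4)->W->(0,3) | ant2:(0,4)->W->(0,3)
  grid max=5 at (0,3)
Step 4: ant0:(3,0)->S->(4,0) | ant1:(0,3)->E->(0,4) | ant2:(0,3)->E->(0,4)
  grid max=5 at (0,4)
Step 5: ant0:(4,0)->N->(3,0) | ant1:(0,4)->W->(0,3) | ant2:(0,4)->W->(0,3)
  grid max=7 at (0,3)
Step 6: ant0:(3,0)->S->(4,0) | ant1:(0,3)->E->(0,4) | ant2:(0,3)->E->(0,4)
  grid max=7 at (0,4)
Final grid:
  0 0 0 6 7
  0 0 0 0 0
  0 0 0 0 0
  2 0 0 0 0
  3 0 0 0 0
Max pheromone 7 at (0,4)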